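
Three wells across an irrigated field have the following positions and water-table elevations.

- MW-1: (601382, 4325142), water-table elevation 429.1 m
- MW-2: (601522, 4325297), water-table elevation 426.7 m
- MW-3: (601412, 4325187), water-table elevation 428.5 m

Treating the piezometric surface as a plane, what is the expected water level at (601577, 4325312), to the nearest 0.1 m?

Taking MW-1 as reference: MW-2−MW-1 = (140, 155, -2.4); MW-3−MW-1 = (30, 45, -0.6).
Determinant of the coordinate differences = 140·45 − 30·155 = 1650.
∂h/∂x = [(-2.4)·45 − (-0.6)·155] / 1650 = -0.009091
∂h/∂y = [140·(-0.6) − 30·(-2.4)] / 1650 = -0.007273
h(601577, 4325312) = 429.1 + (-0.009091)·(195) + (-0.007273)·(170) = 429.1 -1.773 -1.236 = 426.091 m.

426.1 m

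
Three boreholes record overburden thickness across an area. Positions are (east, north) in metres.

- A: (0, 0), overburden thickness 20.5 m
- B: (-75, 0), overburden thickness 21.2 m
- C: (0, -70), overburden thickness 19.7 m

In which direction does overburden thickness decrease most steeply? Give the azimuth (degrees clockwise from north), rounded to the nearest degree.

141°

∂d/∂x = (21.2 − 20.5) / (-75 − 0) = -0.009333
∂d/∂y = (19.7 − 20.5) / (-70 − 0) = +0.01143
Steepest decrease is along −∇f: components (+0.009333 E, -0.01143 N).
Azimuth = atan2(+0.009333, -0.01143) = 140.8° ≈ 141°.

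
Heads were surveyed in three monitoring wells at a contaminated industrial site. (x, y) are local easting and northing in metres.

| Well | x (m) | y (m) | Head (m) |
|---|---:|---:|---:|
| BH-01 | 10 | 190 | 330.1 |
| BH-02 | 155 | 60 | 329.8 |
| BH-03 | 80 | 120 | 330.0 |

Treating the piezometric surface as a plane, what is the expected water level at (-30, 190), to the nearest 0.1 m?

Three-point gradient (reference BH-01): Δ to BH-02 = (145, -130, -0.3), Δ to BH-03 = (70, -70, -0.1).
∂h/∂x = -0.007619, ∂h/∂y = -0.006190 (det = -1050).
h(-30, 190) = 330.1 + (-0.007619)·(-40) + (-0.006190)·(0) = 330.1 +0.305 -0.000 = 330.405 m.

330.4 m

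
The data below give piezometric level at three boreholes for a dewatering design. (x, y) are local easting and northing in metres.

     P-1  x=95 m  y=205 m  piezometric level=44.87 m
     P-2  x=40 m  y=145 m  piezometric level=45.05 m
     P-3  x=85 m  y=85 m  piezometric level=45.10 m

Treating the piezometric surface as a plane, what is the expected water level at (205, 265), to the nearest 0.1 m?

44.6 m

Differences from P-1: to P-2 (Δx, Δy, Δh) = (-55, -60, +0.18); to P-3 = (-10, -120, +0.23).
Solve a·Δx + b·Δy = Δh: det = (-55)·(-120) − (-10)·(-60) = 6000.
∂h/∂x = [(+0.18)·(-120) − (+0.23)·(-60)] / 6000 = -0.001300
∂h/∂y = [(-55)·(+0.23) − (-10)·(+0.18)] / 6000 = -0.001808
h(205, 265) = 44.87 + (-0.001300)·(110) + (-0.001808)·(60) = 44.87 -0.143 -0.109 = 44.618 m.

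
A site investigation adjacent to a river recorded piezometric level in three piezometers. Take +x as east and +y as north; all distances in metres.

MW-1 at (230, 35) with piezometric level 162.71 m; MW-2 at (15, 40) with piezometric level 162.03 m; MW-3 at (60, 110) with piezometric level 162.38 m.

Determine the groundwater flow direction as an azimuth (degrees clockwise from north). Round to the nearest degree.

Three-point gradient (reference MW-1): Δ to MW-2 = (-215, 5, -0.68), Δ to MW-3 = (-170, 75, -0.33).
∂h/∂x = +0.003231, ∂h/∂y = +0.002923 (det = -15275).
Flow direction (−∇h) has components (-0.003231 E, -0.002923 N).
Azimuth = atan2(E, N) = atan2(-0.003231, -0.002923) = 227.9° ≈ 228°.

228°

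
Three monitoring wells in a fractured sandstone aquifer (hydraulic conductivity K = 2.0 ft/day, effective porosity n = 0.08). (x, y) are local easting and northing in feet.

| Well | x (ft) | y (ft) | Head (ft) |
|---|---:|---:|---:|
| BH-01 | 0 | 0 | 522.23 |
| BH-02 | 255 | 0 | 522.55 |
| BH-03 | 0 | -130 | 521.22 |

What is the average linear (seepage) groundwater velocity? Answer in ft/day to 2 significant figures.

0.20 ft/day

∂h/∂x = (522.55 − 522.23) / (255 − 0) = +0.001255
∂h/∂y = (521.22 − 522.23) / (-130 − 0) = +0.007769
|∇h| = √(0.001255² + 0.007769²) = 0.00787
Seepage velocity v = K·i/n = 2.0 × 0.00787 / 0.08 = 0.1968 ft/day.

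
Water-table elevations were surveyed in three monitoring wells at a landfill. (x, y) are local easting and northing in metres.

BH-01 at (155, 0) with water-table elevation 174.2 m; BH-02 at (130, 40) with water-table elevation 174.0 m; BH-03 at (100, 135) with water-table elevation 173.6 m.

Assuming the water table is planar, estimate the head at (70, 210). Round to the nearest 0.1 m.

With h = a·x + b·y + c and BH-01 as origin, the differences give:
  (-25)·a + 40·b = -0.2
  (-55)·a + 135·b = -0.6
Eliminate b (×135 and ×40, subtract): -1175·a = -3.00 → a = ∂h/∂x = +0.002553
Back-substitute: b = ∂h/∂y = -0.003404.
h(70, 210) = 174.2 + (+0.002553)·(-85) + (-0.003404)·(210) = 174.2 -0.217 -0.715 = 173.268 m.

173.3 m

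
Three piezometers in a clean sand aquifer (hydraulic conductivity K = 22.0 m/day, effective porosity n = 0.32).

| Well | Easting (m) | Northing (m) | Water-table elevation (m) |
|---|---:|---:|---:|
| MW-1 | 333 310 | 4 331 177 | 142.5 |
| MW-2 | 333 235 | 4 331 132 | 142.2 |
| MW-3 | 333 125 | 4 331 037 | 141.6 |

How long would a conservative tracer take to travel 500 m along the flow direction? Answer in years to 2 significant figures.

3.6 years

With h = a·x + b·y + c and MW-1 as origin, the differences give:
  (-75)·a + (-45)·b = -0.3
  (-185)·a + (-140)·b = -0.9
Eliminate b (×(-140) and ×(-45), subtract): 2175·a = 1.50 → a = ∂h/∂x = +0.0006897
Back-substitute: b = ∂h/∂y = +0.005517.
|∇h| = √(0.0006897² + 0.005517²) = 0.00556
Seepage velocity v = K·i/n = 22.0 × 0.00556 / 0.32 = 0.3822 m/day.
t = 500 / 0.3822 = 1308 days = 3.58 years.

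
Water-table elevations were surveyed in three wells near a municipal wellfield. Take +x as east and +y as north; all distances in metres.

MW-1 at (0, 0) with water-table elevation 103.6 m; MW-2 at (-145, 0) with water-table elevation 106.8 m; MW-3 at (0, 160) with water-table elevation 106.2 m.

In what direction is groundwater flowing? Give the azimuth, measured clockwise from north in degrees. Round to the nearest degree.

126°

∂h/∂x = (106.8 − 103.6) / (-145 − 0) = -0.02207
∂h/∂y = (106.2 − 103.6) / (160 − 0) = +0.01625
Flow direction (−∇h) has components (+0.02207 E, -0.01625 N).
Azimuth = atan2(E, N) = atan2(+0.02207, -0.01625) = 126.4° ≈ 126°.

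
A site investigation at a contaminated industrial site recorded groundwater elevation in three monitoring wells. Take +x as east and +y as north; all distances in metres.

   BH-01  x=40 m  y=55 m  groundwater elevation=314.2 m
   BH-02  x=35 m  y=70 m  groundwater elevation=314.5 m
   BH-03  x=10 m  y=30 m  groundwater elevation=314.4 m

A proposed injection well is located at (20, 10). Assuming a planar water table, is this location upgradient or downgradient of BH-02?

Taking BH-01 as reference: BH-02−BH-01 = (-5, 15, +0.3); BH-03−BH-01 = (-30, -25, +0.2).
Solve a·Δx + b·Δy = Δh: det = (-5)·(-25) − (-30)·15 = 575.
∂h/∂x = [(+0.3)·(-25) − (+0.2)·15] / 575 = -0.01826
∂h/∂y = [(-5)·(+0.2) − (-30)·(+0.3)] / 575 = +0.01391
Head at (20, 10) = 314.2 + (-0.01826)·(-20) + (+0.01391)·(-45) = 313.94 m.
That is lower than the 314.5 m at BH-02, so the point is downgradient.

downgradient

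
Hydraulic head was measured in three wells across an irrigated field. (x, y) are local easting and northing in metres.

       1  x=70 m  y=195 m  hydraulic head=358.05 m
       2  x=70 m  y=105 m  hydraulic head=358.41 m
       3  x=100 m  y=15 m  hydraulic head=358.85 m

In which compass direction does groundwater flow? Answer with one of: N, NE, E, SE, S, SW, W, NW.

With h = a·x + b·y + c and 1 as origin, the differences give:
  0·a + (-90)·b = +0.36
  30·a + (-180)·b = +0.80
Eliminate b (×(-180) and ×(-90), subtract): 2700·a = 7.200 → a = ∂h/∂x = +0.002667
Back-substitute: b = ∂h/∂y = -0.004000.
Flow = −∇h = (-0.002667 east, +0.004000 north), which points northwest.

NW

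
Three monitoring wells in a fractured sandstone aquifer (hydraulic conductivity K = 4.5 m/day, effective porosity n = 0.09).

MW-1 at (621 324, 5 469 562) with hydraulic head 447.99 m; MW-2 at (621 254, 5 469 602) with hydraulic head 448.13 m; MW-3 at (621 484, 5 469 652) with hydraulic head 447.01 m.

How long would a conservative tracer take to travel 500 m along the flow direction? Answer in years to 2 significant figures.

Differences from MW-1: to MW-2 (Δx, Δy, Δh) = (-70, 40, +0.14); to MW-3 = (160, 90, -0.98).
Determinant of the coordinate differences = (-70)·90 − 160·40 = -12700.
∂h/∂x = [(+0.14)·90 − (-0.98)·40] / -12700 = -0.004079
∂h/∂y = [(-70)·(-0.98) − 160·(+0.14)] / -12700 = -0.003638
|∇h| = √(-0.004079² + -0.003638²) = 0.005466
Seepage velocity v = K·i/n = 4.5 × 0.005466 / 0.09 = 0.2733 m/day.
t = 500 / 0.2733 = 1829 days = 5.01 years.

5.0 years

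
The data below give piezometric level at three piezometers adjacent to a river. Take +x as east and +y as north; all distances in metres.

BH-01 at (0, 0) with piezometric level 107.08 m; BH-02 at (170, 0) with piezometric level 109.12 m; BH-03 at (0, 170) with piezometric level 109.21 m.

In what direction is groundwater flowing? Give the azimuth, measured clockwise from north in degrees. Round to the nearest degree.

224°

∂h/∂x = (109.12 − 107.08) / (170 − 0) = +0.01200
∂h/∂y = (109.21 − 107.08) / (170 − 0) = +0.01253
Flow direction (−∇h) has components (-0.01200 E, -0.01253 N).
Azimuth = atan2(E, N) = atan2(-0.01200, -0.01253) = 223.8° ≈ 224°.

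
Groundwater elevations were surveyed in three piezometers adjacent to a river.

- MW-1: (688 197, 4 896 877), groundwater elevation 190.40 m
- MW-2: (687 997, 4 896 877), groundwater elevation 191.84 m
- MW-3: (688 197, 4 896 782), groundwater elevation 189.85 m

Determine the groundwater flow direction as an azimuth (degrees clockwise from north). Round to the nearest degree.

∂h/∂x = (191.84 − 190.40) / (687997 − 688197) = -0.007200
∂h/∂y = (189.85 − 190.40) / (4896782 − 4896877) = +0.005789
Flow direction (−∇h) has components (+0.007200 E, -0.005789 N).
Azimuth = atan2(E, N) = atan2(+0.007200, -0.005789) = 128.8° ≈ 129°.

129°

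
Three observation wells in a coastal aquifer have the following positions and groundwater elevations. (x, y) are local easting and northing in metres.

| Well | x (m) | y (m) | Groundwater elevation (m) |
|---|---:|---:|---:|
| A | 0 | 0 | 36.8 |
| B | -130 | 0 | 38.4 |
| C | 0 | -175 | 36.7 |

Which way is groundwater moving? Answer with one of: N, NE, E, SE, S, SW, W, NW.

∂h/∂x = (38.4 − 36.8) / (-130 − 0) = -0.01231
∂h/∂y = (36.7 − 36.8) / (-175 − 0) = +0.0005714
Flow = −∇h = (+0.01231 east, -0.0005714 north), which points east.

E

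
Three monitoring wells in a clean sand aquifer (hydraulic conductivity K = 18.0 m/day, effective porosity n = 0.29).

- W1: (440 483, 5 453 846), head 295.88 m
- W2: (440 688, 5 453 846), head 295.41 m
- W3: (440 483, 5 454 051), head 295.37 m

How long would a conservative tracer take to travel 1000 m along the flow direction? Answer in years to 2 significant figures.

13 years

∂h/∂x = (295.41 − 295.88) / (440688 − 440483) = -0.002293
∂h/∂y = (295.37 − 295.88) / (5454051 − 5453846) = -0.002488
|∇h| = √(-0.002293² + -0.002488²) = 0.003383
Seepage velocity v = K·i/n = 18.0 × 0.003383 / 0.29 = 0.21 m/day.
t = 1000 / 0.21 = 4762 days = 13 years.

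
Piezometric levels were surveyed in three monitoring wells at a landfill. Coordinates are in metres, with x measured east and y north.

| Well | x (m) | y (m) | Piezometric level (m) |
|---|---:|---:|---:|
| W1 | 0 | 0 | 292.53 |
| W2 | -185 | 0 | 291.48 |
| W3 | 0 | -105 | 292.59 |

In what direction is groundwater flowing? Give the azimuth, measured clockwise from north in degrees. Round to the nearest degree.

276°

∂h/∂x = (291.48 − 292.53) / (-185 − 0) = +0.005676
∂h/∂y = (292.59 − 292.53) / (-105 − 0) = -0.0005714
Flow direction (−∇h) has components (-0.005676 E, +0.0005714 N).
Azimuth = atan2(E, N) = atan2(-0.005676, +0.0005714) = 275.7° ≈ 276°.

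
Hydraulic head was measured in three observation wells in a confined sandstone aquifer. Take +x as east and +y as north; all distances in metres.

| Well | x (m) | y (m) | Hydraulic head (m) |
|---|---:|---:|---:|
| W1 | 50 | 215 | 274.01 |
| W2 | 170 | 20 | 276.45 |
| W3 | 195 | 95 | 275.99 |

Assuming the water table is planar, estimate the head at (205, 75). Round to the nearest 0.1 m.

With h = a·x + b·y + c and W1 as origin, the differences give:
  120·a + (-195)·b = +2.44
  145·a + (-120)·b = +1.98
Eliminate b (×(-120) and ×(-195), subtract): 13875·a = 93.300 → a = ∂h/∂x = +0.006724
Back-substitute: b = ∂h/∂y = -0.008375.
h(205, 75) = 274.01 + (+0.006724)·(155) + (-0.008375)·(-140) = 274.01 +1.042 +1.172 = 276.225 m.

276.2 m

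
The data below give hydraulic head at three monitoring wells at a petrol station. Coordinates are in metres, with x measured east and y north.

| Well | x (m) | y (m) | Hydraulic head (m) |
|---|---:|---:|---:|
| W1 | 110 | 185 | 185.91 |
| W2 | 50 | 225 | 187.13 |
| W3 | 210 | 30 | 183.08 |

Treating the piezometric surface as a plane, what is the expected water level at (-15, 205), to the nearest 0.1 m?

187.9 m

With h = a·x + b·y + c and W1 as origin, the differences give:
  (-60)·a + 40·b = +1.22
  100·a + (-155)·b = -2.83
Eliminate b (×(-155) and ×40, subtract): 5300·a = -75.900 → a = ∂h/∂x = -0.01432
Back-substitute: b = ∂h/∂y = +0.009019.
h(-15, 205) = 185.91 + (-0.01432)·(-125) + (+0.009019)·(20) = 185.91 +1.790 +0.180 = 187.880 m.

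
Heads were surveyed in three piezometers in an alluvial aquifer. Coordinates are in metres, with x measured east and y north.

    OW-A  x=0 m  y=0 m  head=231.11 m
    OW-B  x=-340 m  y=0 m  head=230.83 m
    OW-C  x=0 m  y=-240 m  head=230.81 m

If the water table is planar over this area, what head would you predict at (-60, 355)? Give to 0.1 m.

∂h/∂x = (230.83 − 231.11) / (-340 − 0) = +0.0008235
∂h/∂y = (230.81 − 231.11) / (-240 − 0) = +0.001250
h(-60, 355) = 231.11 + (+0.0008235)·(-60) + (+0.001250)·(355) = 231.11 -0.049 +0.444 = 231.504 m.

231.5 m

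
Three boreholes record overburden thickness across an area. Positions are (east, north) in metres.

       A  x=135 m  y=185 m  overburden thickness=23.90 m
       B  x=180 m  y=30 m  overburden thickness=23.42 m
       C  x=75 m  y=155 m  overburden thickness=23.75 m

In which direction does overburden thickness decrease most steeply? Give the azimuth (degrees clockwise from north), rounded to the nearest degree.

With d = a·x + b·y + c and A as origin, the differences give:
  45·a + (-155)·b = -0.48
  (-60)·a + (-30)·b = -0.15
Eliminate b (×(-30) and ×(-155), subtract): -10650·a = -8.850 → a = ∂d/∂x = +0.0008310
Back-substitute: b = ∂d/∂y = +0.003338.
Steepest decrease is along −∇f: components (-0.0008310 E, -0.003338 N).
Azimuth = atan2(-0.0008310, -0.003338) = 194.0° ≈ 194°.

194°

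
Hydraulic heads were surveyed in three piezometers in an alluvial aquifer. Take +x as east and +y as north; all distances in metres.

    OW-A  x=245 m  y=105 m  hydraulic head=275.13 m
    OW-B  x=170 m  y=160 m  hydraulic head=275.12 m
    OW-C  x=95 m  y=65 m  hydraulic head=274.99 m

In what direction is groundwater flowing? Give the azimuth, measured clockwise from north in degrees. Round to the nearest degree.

222°

With h = a·x + b·y + c and OW-A as origin, the differences give:
  (-75)·a + 55·b = -0.01
  (-150)·a + (-40)·b = -0.14
Eliminate b (×(-40) and ×55, subtract): 11250·a = 8.100 → a = ∂h/∂x = +0.0007200
Back-substitute: b = ∂h/∂y = +0.0008000.
Flow direction (−∇h) has components (-0.0007200 E, -0.0008000 N).
Azimuth = atan2(E, N) = atan2(-0.0007200, -0.0008000) = 222.0° ≈ 222°.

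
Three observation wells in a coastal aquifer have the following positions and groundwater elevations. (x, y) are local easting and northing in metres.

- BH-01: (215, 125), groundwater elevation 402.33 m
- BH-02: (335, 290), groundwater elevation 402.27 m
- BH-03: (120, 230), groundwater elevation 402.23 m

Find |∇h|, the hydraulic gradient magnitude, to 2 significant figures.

Taking BH-01 as reference: BH-02−BH-01 = (120, 165, -0.06); BH-03−BH-01 = (-95, 105, -0.10).
Solve a·Δx + b·Δy = Δh: det = 120·105 − (-95)·165 = 28275.
∂h/∂x = [(-0.06)·105 − (-0.10)·165] / 28275 = +0.0003607
∂h/∂y = [120·(-0.10) − (-95)·(-0.06)] / 28275 = -0.0006260
|∇h| = √(0.0003607² + -0.0006260²) = 0.0007225

0.00072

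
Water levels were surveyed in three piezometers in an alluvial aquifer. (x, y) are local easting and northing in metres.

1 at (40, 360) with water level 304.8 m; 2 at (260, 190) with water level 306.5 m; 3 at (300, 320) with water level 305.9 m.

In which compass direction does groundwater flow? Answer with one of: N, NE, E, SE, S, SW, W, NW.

NW

With h = a·x + b·y + c and 1 as origin, the differences give:
  220·a + (-170)·b = +1.7
  260·a + (-40)·b = +1.1
Eliminate b (×(-40) and ×(-170), subtract): 35400·a = 119.00 → a = ∂h/∂x = +0.003362
Back-substitute: b = ∂h/∂y = -0.005650.
Flow = −∇h = (-0.003362 east, +0.005650 north), which points northwest.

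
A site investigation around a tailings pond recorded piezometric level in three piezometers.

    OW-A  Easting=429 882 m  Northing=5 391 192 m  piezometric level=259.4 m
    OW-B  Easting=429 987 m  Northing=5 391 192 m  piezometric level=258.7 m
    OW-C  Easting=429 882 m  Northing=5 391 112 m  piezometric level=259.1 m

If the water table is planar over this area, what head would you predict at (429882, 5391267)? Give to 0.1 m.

∂h/∂x = (258.7 − 259.4) / (429987 − 429882) = -0.006667
∂h/∂y = (259.1 − 259.4) / (5391112 − 5391192) = +0.003750
h(429882, 5391267) = 259.4 + (-0.006667)·(0) + (+0.003750)·(75) = 259.4 -0.000 +0.281 = 259.681 m.

259.7 m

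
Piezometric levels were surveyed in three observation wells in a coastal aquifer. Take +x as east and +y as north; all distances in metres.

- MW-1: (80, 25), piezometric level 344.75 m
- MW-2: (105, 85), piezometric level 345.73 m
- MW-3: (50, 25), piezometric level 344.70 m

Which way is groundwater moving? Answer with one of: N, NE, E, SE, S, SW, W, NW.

Three-point gradient (reference MW-1): Δ to MW-2 = (25, 60, +0.98), Δ to MW-3 = (-30, 0, -0.05).
∂h/∂x = +0.001667, ∂h/∂y = +0.01564 (det = 1800).
Flow = −∇h = (-0.001667 east, -0.01564 north), which points south.

S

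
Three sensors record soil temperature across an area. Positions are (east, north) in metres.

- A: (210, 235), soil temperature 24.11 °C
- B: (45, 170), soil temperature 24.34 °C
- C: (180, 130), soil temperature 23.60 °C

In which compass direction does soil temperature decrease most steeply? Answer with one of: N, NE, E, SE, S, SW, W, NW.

SE

Differences from A: to B (Δx, Δy, Δh) = (-165, -65, +0.23); to C = (-30, -105, -0.51).
Solve a·Δx + b·Δy = ΔT: det = (-165)·(-105) − (-30)·(-65) = 15375.
∂T/∂x = [(+0.23)·(-105) − (-0.51)·(-65)] / 15375 = -0.003727
∂T/∂y = [(-165)·(-0.51) − (-30)·(+0.23)] / 15375 = +0.005922
Steepest decrease is along −∇f = (+0.003727 E, -0.005922 N) → southeast.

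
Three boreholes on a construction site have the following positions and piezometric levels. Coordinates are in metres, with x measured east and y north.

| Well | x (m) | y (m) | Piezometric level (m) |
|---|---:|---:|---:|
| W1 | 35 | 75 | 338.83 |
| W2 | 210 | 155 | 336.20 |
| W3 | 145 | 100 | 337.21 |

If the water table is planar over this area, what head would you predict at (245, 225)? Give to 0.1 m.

335.6 m

Differences from W1: to W2 (Δx, Δy, Δh) = (175, 80, -2.63); to W3 = (110, 25, -1.62).
Solve a·Δx + b·Δy = Δh: det = 175·25 − 110·80 = -4425.
∂h/∂x = [(-2.63)·25 − (-1.62)·80] / -4425 = -0.01443
∂h/∂y = [175·(-1.62) − 110·(-2.63)] / -4425 = -0.001311
h(245, 225) = 338.83 + (-0.01443)·(210) + (-0.001311)·(150) = 338.83 -3.030 -0.197 = 335.603 m.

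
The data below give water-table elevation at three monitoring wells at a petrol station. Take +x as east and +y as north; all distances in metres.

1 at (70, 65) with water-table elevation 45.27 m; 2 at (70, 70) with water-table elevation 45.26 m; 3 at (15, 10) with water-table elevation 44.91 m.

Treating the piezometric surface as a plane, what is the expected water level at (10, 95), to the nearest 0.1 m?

Three-point gradient (reference 1): Δ to 2 = (0, 5, -0.01), Δ to 3 = (-55, -55, -0.36).
∂h/∂x = +0.008545, ∂h/∂y = -0.002000 (det = 275).
h(10, 95) = 45.27 + (+0.008545)·(-60) + (-0.002000)·(30) = 45.27 -0.513 -0.060 = 44.697 m.

44.7 m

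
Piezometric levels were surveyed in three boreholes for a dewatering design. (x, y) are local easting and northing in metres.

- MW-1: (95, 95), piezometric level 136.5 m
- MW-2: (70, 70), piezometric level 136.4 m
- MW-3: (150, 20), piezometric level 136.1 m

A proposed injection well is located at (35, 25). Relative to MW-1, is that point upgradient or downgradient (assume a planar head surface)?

With h = a·x + b·y + c and MW-1 as origin, the differences give:
  (-25)·a + (-25)·b = -0.1
  55·a + (-75)·b = -0.4
Eliminate b (×(-75) and ×(-25), subtract): 3250·a = -2.50 → a = ∂h/∂x = -0.0007692
Back-substitute: b = ∂h/∂y = +0.004769.
Head at (35, 25) = 136.5 + (-0.0007692)·(-60) + (+0.004769)·(-70) = 136.21 m.
That is lower than the 136.5 m at MW-1, so the point is downgradient.

downgradient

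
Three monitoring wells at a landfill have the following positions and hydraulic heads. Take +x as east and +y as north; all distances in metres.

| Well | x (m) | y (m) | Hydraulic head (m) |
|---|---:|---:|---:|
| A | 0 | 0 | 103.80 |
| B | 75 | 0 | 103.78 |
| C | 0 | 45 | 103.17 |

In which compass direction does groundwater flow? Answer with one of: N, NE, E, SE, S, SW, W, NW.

∂h/∂x = (103.78 − 103.80) / (75 − 0) = -0.0002667
∂h/∂y = (103.17 − 103.80) / (45 − 0) = -0.01400
Flow = −∇h = (+0.0002667 east, +0.01400 north), which points north.

N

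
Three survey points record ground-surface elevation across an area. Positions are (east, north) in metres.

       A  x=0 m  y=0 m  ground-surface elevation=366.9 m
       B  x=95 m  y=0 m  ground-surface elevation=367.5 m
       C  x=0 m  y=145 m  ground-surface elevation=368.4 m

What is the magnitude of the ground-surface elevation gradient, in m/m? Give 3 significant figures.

∂z/∂x = (367.5 − 366.9) / (95 − 0) = +0.006316
∂z/∂y = (368.4 − 366.9) / (145 − 0) = +0.01034
|∇f| = √(0.006316² + 0.01034²) = 0.01212 m/m

0.0121 m/m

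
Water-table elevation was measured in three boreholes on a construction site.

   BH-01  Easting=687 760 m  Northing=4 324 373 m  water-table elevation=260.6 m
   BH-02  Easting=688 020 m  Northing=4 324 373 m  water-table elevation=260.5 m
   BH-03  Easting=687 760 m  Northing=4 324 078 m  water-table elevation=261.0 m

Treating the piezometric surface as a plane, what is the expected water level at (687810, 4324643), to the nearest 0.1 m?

260.2 m

∂h/∂x = (260.5 − 260.6) / (688020 − 687760) = -0.0003846
∂h/∂y = (261.0 − 260.6) / (4324078 − 4324373) = -0.001356
h(687810, 4324643) = 260.6 + (-0.0003846)·(50) + (-0.001356)·(270) = 260.6 -0.019 -0.366 = 260.215 m.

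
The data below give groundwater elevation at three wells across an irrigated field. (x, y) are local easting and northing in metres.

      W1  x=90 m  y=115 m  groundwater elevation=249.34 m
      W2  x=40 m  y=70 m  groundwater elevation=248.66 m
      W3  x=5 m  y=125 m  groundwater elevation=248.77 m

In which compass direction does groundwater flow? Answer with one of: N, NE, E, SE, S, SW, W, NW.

SW

Taking W1 as reference: W2−W1 = (-50, -45, -0.68); W3−W1 = (-85, 10, -0.57).
Solve a·Δx + b·Δy = Δh: det = (-50)·10 − (-85)·(-45) = -4325.
∂h/∂x = [(-0.68)·10 − (-0.57)·(-45)] / -4325 = +0.007503
∂h/∂y = [(-50)·(-0.57) − (-85)·(-0.68)] / -4325 = +0.006775
Flow = −∇h = (-0.007503 east, -0.006775 north), which points southwest.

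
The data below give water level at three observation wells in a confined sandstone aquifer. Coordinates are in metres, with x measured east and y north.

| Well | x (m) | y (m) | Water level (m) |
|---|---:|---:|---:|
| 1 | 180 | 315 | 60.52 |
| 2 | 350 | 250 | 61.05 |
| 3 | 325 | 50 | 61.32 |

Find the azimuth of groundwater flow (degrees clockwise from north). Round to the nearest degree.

With h = a·x + b·y + c and 1 as origin, the differences give:
  170·a + (-65)·b = +0.53
  145·a + (-265)·b = +0.80
Eliminate b (×(-265) and ×(-65), subtract): -35625·a = -88.450 → a = ∂h/∂x = +0.002483
Back-substitute: b = ∂h/∂y = -0.001660.
Flow direction (−∇h) has components (-0.002483 E, +0.001660 N).
Azimuth = atan2(E, N) = atan2(-0.002483, +0.001660) = 303.8° ≈ 304°.

304°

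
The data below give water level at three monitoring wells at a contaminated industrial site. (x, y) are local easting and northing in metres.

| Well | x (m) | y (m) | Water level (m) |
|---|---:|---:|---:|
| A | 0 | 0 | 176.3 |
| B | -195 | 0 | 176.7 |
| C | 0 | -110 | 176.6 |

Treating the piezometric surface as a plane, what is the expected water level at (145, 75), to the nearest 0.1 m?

175.8 m

∂h/∂x = (176.7 − 176.3) / (-195 − 0) = -0.002051
∂h/∂y = (176.6 − 176.3) / (-110 − 0) = -0.002727
h(145, 75) = 176.3 + (-0.002051)·(145) + (-0.002727)·(75) = 176.3 -0.297 -0.205 = 175.798 m.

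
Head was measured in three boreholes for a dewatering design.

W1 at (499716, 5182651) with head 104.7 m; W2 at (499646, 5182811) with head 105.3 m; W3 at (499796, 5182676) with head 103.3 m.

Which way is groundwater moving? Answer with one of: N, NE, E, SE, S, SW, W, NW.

With h = a·x + b·y + c and W1 as origin, the differences give:
  (-70)·a + 160·b = +0.6
  80·a + 25·b = -1.4
Eliminate b (×25 and ×160, subtract): -14550·a = 239.00 → a = ∂h/∂x = -0.01643
Back-substitute: b = ∂h/∂y = -0.003436.
Flow = −∇h = (+0.01643 east, +0.003436 north), which points east.

E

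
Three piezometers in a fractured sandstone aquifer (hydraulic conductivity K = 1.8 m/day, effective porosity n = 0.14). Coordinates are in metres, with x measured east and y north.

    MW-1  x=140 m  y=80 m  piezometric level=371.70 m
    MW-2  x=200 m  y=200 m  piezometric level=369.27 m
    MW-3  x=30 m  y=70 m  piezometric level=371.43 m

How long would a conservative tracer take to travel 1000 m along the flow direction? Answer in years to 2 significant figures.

9.3 years

Taking MW-1 as reference: MW-2−MW-1 = (60, 120, -2.43); MW-3−MW-1 = (-110, -10, -0.27).
Determinant of the coordinate differences = 60·(-10) − (-110)·120 = 12600.
∂h/∂x = [(-2.43)·(-10) − (-0.27)·120] / 12600 = +0.004500
∂h/∂y = [60·(-0.27) − (-110)·(-2.43)] / 12600 = -0.02250
|∇h| = √(0.004500² + -0.02250²) = 0.02295
Seepage velocity v = K·i/n = 1.8 × 0.02295 / 0.14 = 0.2951 m/day.
t = 1000 / 0.2951 = 3389 days = 9.28 years.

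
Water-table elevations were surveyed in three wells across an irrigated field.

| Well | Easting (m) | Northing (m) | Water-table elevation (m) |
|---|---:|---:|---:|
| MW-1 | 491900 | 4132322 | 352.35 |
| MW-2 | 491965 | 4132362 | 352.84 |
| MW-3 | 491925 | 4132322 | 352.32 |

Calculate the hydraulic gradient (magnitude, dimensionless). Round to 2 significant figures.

With h = a·x + b·y + c and MW-1 as origin, the differences give:
  65·a + 40·b = +0.49
  25·a + 0·b = -0.03
Eliminate b (×0 and ×40, subtract): -1000·a = 1.200 → a = ∂h/∂x = -0.001200
Back-substitute: b = ∂h/∂y = +0.01420.
|∇h| = √(-0.001200² + 0.01420²) = 0.01425

0.014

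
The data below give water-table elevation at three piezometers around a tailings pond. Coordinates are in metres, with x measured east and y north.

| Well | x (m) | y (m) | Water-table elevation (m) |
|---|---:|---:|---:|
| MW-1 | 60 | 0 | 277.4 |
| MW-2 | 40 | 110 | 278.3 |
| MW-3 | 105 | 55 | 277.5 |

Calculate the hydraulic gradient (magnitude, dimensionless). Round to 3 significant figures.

0.00948

With h = a·x + b·y + c and MW-1 as origin, the differences give:
  (-20)·a + 110·b = +0.9
  45·a + 55·b = +0.1
Eliminate b (×55 and ×110, subtract): -6050·a = 38.50 → a = ∂h/∂x = -0.006364
Back-substitute: b = ∂h/∂y = +0.007025.
|∇h| = √(-0.006364² + 0.007025²) = 0.009479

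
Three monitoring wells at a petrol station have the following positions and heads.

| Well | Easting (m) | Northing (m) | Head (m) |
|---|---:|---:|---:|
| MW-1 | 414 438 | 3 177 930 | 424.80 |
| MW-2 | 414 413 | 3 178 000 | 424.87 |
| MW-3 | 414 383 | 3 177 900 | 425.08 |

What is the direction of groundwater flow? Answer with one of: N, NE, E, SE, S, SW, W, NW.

E

Differences from MW-1: to MW-2 (Δx, Δy, Δh) = (-25, 70, +0.07); to MW-3 = (-55, -30, +0.28).
Solve a·Δx + b·Δy = Δh: det = (-25)·(-30) − (-55)·70 = 4600.
∂h/∂x = [(+0.07)·(-30) − (+0.28)·70] / 4600 = -0.004717
∂h/∂y = [(-25)·(+0.28) − (-55)·(+0.07)] / 4600 = -0.0006848
Flow = −∇h = (+0.004717 east, +0.0006848 north), which points east.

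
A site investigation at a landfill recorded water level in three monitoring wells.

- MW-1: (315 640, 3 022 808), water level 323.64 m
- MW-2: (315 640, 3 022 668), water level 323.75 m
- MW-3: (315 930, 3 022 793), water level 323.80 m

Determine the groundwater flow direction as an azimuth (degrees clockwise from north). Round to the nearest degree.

Taking MW-1 as reference: MW-2−MW-1 = (0, -140, +0.11); MW-3−MW-1 = (290, -15, +0.16).
Determinant of the coordinate differences = 0·(-15) − 290·(-140) = 40600.
∂h/∂x = [(+0.11)·(-15) − (+0.16)·(-140)] / 40600 = +0.0005111
∂h/∂y = [0·(+0.16) − 290·(+0.11)] / 40600 = -0.0007857
Flow direction (−∇h) has components (-0.0005111 E, +0.0007857 N).
Azimuth = atan2(E, N) = atan2(-0.0005111, +0.0007857) = 327.0° ≈ 327°.

327°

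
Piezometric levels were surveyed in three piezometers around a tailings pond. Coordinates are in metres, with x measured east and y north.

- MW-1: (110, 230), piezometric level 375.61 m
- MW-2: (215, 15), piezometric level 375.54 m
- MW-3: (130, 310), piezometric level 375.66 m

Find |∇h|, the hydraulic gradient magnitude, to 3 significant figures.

0.000662

With h = a·x + b·y + c and MW-1 as origin, the differences give:
  105·a + (-215)·b = -0.07
  20·a + 80·b = +0.05
Eliminate b (×80 and ×(-215), subtract): 12700·a = 5.150 → a = ∂h/∂x = +0.0004055
Back-substitute: b = ∂h/∂y = +0.0005236.
|∇h| = √(0.0004055² + 0.0005236²) = 0.0006623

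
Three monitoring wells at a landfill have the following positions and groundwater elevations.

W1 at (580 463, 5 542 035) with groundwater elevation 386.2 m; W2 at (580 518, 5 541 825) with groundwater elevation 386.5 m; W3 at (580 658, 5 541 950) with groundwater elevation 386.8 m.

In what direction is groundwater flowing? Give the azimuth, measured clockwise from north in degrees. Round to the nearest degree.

Differences from W1: to W2 (Δx, Δy, Δh) = (55, -210, +0.3); to W3 = (195, -85, +0.6).
Solve a·Δx + b·Δy = Δh: det = 55·(-85) − 195·(-210) = 36275.
∂h/∂x = [(+0.3)·(-85) − (+0.6)·(-210)] / 36275 = +0.002771
∂h/∂y = [55·(+0.6) − 195·(+0.3)] / 36275 = -0.0007030
Flow direction (−∇h) has components (-0.002771 E, +0.0007030 N).
Azimuth = atan2(E, N) = atan2(-0.002771, +0.0007030) = 284.2° ≈ 284°.

284°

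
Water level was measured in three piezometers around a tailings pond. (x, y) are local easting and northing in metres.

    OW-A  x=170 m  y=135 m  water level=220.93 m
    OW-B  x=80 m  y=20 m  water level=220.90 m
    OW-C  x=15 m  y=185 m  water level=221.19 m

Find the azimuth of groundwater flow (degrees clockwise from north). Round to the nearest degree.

Differences from OW-A: to OW-B (Δx, Δy, Δh) = (-90, -115, -0.03); to OW-C = (-155, 50, +0.26).
Determinant of the coordinate differences = (-90)·50 − (-155)·(-115) = -22325.
∂h/∂x = [(-0.03)·50 − (+0.26)·(-115)] / -22325 = -0.001272
∂h/∂y = [(-90)·(+0.26) − (-155)·(-0.03)] / -22325 = +0.001256
Flow direction (−∇h) has components (+0.001272 E, -0.001256 N).
Azimuth = atan2(E, N) = atan2(+0.001272, -0.001256) = 134.6° ≈ 135°.

135°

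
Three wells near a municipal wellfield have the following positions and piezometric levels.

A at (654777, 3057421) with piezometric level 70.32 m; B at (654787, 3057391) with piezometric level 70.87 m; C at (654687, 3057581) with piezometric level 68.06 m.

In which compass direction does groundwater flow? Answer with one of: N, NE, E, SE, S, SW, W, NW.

NE

Differences from A: to B (Δx, Δy, Δh) = (10, -30, +0.55); to C = (-90, 160, -2.26).
Determinant of the coordinate differences = 10·160 − (-90)·(-30) = -1100.
∂h/∂x = [(+0.55)·160 − (-2.26)·(-30)] / -1100 = -0.01836
∂h/∂y = [10·(-2.26) − (-90)·(+0.55)] / -1100 = -0.02445
Flow = −∇h = (+0.01836 east, +0.02445 north), which points northeast.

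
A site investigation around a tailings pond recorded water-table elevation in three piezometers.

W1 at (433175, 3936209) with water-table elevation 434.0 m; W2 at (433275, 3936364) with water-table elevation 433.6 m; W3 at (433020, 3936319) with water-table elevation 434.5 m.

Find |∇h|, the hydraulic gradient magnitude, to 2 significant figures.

0.0035

Taking W1 as reference: W2−W1 = (100, 155, -0.4); W3−W1 = (-155, 110, +0.5).
Determinant of the coordinate differences = 100·110 − (-155)·155 = 35025.
∂h/∂x = [(-0.4)·110 − (+0.5)·155] / 35025 = -0.003469
∂h/∂y = [100·(+0.5) − (-155)·(-0.4)] / 35025 = -0.0003426
|∇h| = √(-0.003469² + -0.0003426²) = 0.003486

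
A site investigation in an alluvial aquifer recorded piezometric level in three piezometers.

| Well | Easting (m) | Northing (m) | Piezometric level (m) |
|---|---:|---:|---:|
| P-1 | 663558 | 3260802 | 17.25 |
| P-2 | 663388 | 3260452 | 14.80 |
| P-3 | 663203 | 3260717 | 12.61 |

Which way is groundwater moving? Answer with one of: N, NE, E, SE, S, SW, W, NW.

W

Differences from P-1: to P-2 (Δx, Δy, Δh) = (-170, -350, -2.45); to P-3 = (-355, -85, -4.64).
Solve a·Δx + b·Δy = Δh: det = (-170)·(-85) − (-355)·(-350) = -109800.
∂h/∂x = [(-2.45)·(-85) − (-4.64)·(-350)] / -109800 = +0.01289
∂h/∂y = [(-170)·(-4.64) − (-355)·(-2.45)] / -109800 = +0.0007372
Flow = −∇h = (-0.01289 east, -0.0007372 north), which points west.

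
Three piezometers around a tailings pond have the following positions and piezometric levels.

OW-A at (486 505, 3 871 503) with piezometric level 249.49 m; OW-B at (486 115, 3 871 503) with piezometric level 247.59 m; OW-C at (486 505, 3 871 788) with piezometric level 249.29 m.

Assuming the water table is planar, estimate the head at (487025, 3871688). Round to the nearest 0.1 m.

251.9 m

∂h/∂x = (247.59 − 249.49) / (486115 − 486505) = +0.004872
∂h/∂y = (249.29 − 249.49) / (3871788 − 3871503) = -0.0007018
h(487025, 3871688) = 249.49 + (+0.004872)·(520) + (-0.0007018)·(185) = 249.49 +2.533 -0.130 = 251.894 m.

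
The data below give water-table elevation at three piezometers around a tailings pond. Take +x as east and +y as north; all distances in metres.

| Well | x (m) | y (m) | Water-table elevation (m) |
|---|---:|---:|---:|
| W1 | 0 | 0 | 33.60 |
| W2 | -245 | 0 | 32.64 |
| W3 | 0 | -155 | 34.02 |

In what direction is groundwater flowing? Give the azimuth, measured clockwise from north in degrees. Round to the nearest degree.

305°

∂h/∂x = (32.64 − 33.60) / (-245 − 0) = +0.003918
∂h/∂y = (34.02 − 33.60) / (-155 − 0) = -0.002710
Flow direction (−∇h) has components (-0.003918 E, +0.002710 N).
Azimuth = atan2(E, N) = atan2(-0.003918, +0.002710) = 304.7° ≈ 305°.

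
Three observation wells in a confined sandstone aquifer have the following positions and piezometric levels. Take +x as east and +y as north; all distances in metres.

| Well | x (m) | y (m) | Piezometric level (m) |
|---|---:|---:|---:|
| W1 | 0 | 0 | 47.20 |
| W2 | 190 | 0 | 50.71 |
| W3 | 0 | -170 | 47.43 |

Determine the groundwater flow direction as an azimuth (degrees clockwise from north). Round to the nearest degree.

∂h/∂x = (50.71 − 47.20) / (190 − 0) = +0.01847
∂h/∂y = (47.43 − 47.20) / (-170 − 0) = -0.001353
Flow direction (−∇h) has components (-0.01847 E, +0.001353 N).
Azimuth = atan2(E, N) = atan2(-0.01847, +0.001353) = 274.2° ≈ 274°.

274°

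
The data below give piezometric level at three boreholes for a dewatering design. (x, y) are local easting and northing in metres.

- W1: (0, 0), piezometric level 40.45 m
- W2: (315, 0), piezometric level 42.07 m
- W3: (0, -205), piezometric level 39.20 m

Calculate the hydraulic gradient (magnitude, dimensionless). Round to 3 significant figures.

∂h/∂x = (42.07 − 40.45) / (315 − 0) = +0.005143
∂h/∂y = (39.20 − 40.45) / (-205 − 0) = +0.006098
|∇h| = √(0.005143² + 0.006098²) = 0.007977

0.00798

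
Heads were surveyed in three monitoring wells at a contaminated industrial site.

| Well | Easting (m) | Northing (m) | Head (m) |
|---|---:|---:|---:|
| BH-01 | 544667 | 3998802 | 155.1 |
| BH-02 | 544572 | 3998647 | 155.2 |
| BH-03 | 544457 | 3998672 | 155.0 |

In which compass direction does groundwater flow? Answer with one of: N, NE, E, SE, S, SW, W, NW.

With h = a·x + b·y + c and BH-01 as origin, the differences give:
  (-95)·a + (-155)·b = +0.1
  (-210)·a + (-130)·b = -0.1
Eliminate b (×(-130) and ×(-155), subtract): -20200·a = -28.50 → a = ∂h/∂x = +0.001411
Back-substitute: b = ∂h/∂y = -0.001510.
Flow = −∇h = (-0.001411 east, +0.001510 north), which points northwest.

NW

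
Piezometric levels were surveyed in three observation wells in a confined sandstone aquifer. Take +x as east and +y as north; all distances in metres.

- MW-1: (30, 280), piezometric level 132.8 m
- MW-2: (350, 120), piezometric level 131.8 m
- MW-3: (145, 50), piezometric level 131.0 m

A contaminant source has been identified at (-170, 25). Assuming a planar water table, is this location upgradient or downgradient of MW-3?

downgradient

Taking MW-1 as reference: MW-2−MW-1 = (320, -160, -1.0); MW-3−MW-1 = (115, -230, -1.8).
Solve a·Δx + b·Δy = Δh: det = 320·(-230) − 115·(-160) = -55200.
∂h/∂x = [(-1.0)·(-230) − (-1.8)·(-160)] / -55200 = +0.001051
∂h/∂y = [320·(-1.8) − 115·(-1.0)] / -55200 = +0.008351
Head at (-170, 25) = 132.8 + (+0.001051)·(-200) + (+0.008351)·(-255) = 130.46 m.
That is lower than the 131.0 m at MW-3, so the point is downgradient.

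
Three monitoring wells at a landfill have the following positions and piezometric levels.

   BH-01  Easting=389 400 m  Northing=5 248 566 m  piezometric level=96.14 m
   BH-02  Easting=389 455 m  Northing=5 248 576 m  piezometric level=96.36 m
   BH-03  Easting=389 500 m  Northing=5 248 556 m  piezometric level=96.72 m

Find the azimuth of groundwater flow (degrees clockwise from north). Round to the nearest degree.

Differences from BH-01: to BH-02 (Δx, Δy, Δh) = (55, 10, +0.22); to BH-03 = (100, -10, +0.58).
Determinant of the coordinate differences = 55·(-10) − 100·10 = -1550.
∂h/∂x = [(+0.22)·(-10) − (+0.58)·10] / -1550 = +0.005161
∂h/∂y = [55·(+0.58) − 100·(+0.22)] / -1550 = -0.006387
Flow direction (−∇h) has components (-0.005161 E, +0.006387 N).
Azimuth = atan2(E, N) = atan2(-0.005161, +0.006387) = 321.1° ≈ 321°.

321°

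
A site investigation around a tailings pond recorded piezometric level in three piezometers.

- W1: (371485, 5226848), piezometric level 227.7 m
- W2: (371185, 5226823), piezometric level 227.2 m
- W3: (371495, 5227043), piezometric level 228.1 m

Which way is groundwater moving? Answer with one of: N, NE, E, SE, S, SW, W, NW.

SW

With h = a·x + b·y + c and W1 as origin, the differences give:
  (-300)·a + (-25)·b = -0.5
  10·a + 195·b = +0.4
Eliminate b (×195 and ×(-25), subtract): -58250·a = -87.50 → a = ∂h/∂x = +0.001502
Back-substitute: b = ∂h/∂y = +0.001974.
Flow = −∇h = (-0.001502 east, -0.001974 north), which points southwest.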